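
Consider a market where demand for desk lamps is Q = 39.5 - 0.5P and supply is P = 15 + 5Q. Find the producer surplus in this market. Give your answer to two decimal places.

208.98

Rewriting demand in inverse form: P = 79 - 2Q.
Equilibrium: 79 - 2Q = 15 + 5Q, so Q* = 9.1429 and P* = 60.7143.
Producer surplus is the triangle above supply below P*: (1/2)(9.1429)(60.7143 - 15) = (1/2)(9.1429)(45.7143) = 208.9796.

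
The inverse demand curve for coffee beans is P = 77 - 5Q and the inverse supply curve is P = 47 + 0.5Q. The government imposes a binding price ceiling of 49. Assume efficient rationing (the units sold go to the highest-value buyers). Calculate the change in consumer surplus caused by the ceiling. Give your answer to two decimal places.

Free-market equilibrium: 77 - 5Q = 47 + 0.5Q gives Q* = 5.4545, P* = 49.7273.
At the ceiling price 49, quantity supplied is (49 - 47)/0.5 = 4; supply is the short side, so Q = 4 trades at P = 49.
CS goes from (1/2)(5.4545)(27.2727) = 74.3802 to 72 (computed as (77 - 49)(4) - (1/2)(5)(4)^2), a change of -2.3802.

-2.38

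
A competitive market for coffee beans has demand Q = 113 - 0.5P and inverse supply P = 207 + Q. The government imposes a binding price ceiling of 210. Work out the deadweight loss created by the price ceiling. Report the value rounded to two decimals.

16.67

Rewriting demand in inverse form: P = 226 - 2Q.
Without the control, 226 - 2Q = 207 + Q so Q* = 6.3333 and P* = 213.3333.
At the ceiling price 210, quantity supplied is (210 - 207)/1 = 3; supply is the short side, so Q = 3 trades at P = 210.
The lost-trades triangle has base Q* - 3 = 3.3333 and height equal to the gap between the curves at Q = 3, which is 220 - 210 = 10. DWL = (1/2)(3.3333)(10) = 16.6667.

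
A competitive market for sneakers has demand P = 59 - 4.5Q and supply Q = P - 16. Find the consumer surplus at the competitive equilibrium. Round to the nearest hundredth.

137.53

Rewriting supply in inverse form: P = 16 + Q.
Setting demand equal to supply, 43 = 5.5Q, so Q* = 7.8182 and P* = 23.8182.
The demand choke price is 59, so CS = (1/2)(Q*)(59 - P*) = (1/2)(7.8182)(35.1818) = 137.5289.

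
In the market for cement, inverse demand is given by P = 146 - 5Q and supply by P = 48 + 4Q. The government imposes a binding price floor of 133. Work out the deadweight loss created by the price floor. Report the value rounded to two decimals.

Free-market equilibrium: 146 - 5Q = 48 + 4Q gives Q* = 10.8889, P* = 91.5556.
At the floor price 133, quantity demanded is (146 - 133)/5 = 2.6; demand is the short side, so Q = 2.6 trades at P = 133.
The lost-trades triangle has base Q* - 2.6 = 8.2889 and height equal to the gap between the curves at Q = 2.6, which is 133 - 58.4 = 74.6. DWL = (1/2)(8.2889)(74.6) = 309.1756.

309.18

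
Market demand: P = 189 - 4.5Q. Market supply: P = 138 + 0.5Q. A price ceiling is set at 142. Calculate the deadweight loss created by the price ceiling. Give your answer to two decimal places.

Free-market equilibrium: 189 - 4.5Q = 138 + 0.5Q gives Q* = 10.2, P* = 143.1.
At P = 142, sellers supply (142 - 138)/0.5 = 8 while buyers want more, so the quantity traded is 8 at price 142.
At Q = 8 the demand price is 153 and the supply price is 142. Deadweight loss is the triangle between the curves from 8 to 10.2: (1/2)(153 - 142)(10.2 - 8) = 12.1.

12.10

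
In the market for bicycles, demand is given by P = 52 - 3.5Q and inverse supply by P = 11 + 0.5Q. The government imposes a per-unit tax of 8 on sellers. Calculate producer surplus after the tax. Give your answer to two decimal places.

17.02

Pre-tax equilibrium: 52 - 3.5Q = 11 + 0.5Q gives Q* = 10.25, P* = 16.125.
With the tax, sellers need 8 more per unit: 52 - 3.5Q = 11 + 0.5Q + 8, so Q_t = 8.25. Buyers pay P_b = 23.125; sellers receive P_s = P_b - 8 = 15.125.
PS = (1/2)(Q_t)(P_s - 11) = (1/2)(8.25)(4.125) = 17.0156.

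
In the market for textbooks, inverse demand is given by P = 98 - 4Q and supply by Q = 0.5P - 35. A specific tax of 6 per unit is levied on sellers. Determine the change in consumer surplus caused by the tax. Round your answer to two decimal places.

Rewriting supply in inverse form: P = 70 + 2Q.
Pre-tax equilibrium: 98 - 4Q = 70 + 2Q gives Q* = 4.6667, P* = 79.3333.
A tax on sellers shifts supply up by 6: 98 - 4Q = 70 + 2Q + 6, so Q_t = 3.6667. Buyers pay P_b = 83.3333; sellers receive P_s = P_b - 6 = 77.3333.
CS falls from (1/2)(4.6667)(18.6667) = 43.5556 to (1/2)(3.6667)(14.6667) = 26.8889, a change of -16.6667.

-16.67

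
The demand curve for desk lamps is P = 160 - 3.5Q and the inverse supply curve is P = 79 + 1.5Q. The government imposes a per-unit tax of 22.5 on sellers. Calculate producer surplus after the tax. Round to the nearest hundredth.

Pre-tax equilibrium: 160 - 3.5Q = 79 + 1.5Q gives Q* = 16.2, P* = 103.3.
With the tax, sellers need 22.5 more per unit: 160 - 3.5Q = 79 + 1.5Q + 22.5, so Q_t = 11.7. Buyers pay P_b = 119.05; sellers receive P_s = P_b - 22.5 = 96.55.
Producer surplus is the triangle above supply below P_s: (1/2)(11.7)(96.55 - 79) = 102.6675.

102.67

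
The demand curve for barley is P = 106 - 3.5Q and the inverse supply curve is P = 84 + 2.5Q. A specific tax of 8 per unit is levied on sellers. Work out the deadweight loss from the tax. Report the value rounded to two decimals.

5.33

Pre-tax equilibrium: 106 - 3.5Q = 84 + 2.5Q gives Q* = 3.6667, P* = 93.1667.
A tax on sellers shifts supply up by 8: 106 - 3.5Q = 84 + 2.5Q + 8, so Q_t = 2.3333. Buyers pay P_b = 97.8333; sellers receive P_s = P_b - 8 = 89.8333.
Deadweight loss is the triangle between the curves from Q_t to Q*: (1/2)(3.6667 - 2.3333)(8) = 5.3333.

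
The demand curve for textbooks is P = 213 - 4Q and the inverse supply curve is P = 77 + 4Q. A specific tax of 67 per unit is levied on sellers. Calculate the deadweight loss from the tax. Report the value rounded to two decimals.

Without the tax, 213 - 4Q = 77 + 4Q so Q* = 17 and P* = 145.
With the tax, sellers need 67 more per unit: 213 - 4Q = 77 + 4Q + 67, so Q_t = 8.625. Buyers pay P_b = 178.5; sellers receive P_s = P_b - 67 = 111.5.
The welfare triangle lost has base Q* - Q_t = 8.375 and height t = 67, so DWL = (1/2)(8.375)(67) = 280.5625.

280.56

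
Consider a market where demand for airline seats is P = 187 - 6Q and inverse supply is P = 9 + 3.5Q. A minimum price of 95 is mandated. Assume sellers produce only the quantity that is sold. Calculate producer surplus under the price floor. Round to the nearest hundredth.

Without the control, 187 - 6Q = 9 + 3.5Q so Q* = 18.7368 and P* = 74.5789.
At the floor price 95, quantity demanded is (187 - 95)/6 = 15.3333; demand is the short side, so Q = 15.3333 trades at P = 95.
The supply price at Q = 15.3333 is 62.6667. PS is the trapezoid between 95 and supply over [0, 15.3333]: (1/2)[(95 - 9) + (95 - 62.6667)](15.3333) = 907.2222.

907.22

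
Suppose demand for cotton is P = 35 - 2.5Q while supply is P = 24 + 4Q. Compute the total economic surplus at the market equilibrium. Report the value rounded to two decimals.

Equilibrium: 35 - 2.5Q = 24 + 4Q, so Q* = 1.6923 and P* = 30.7692.
Total surplus is the full triangle between the curves from 0 to Q*: (1/2)(1.6923)(35 - 24) = 9.3077.

9.31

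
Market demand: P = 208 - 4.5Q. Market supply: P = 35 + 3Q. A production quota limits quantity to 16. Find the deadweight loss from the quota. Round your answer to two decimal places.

Without the quota, 208 - 4.5Q = 35 + 3Q gives Q* = 23.0667.
At Q = 16 the demand price is 208 - 4.5(16) = 136 and the supply price is 35 + 3(16) = 83.
Deadweight loss is the triangle between the curves from 16 to 23.0667: (1/2)(136 - 83)(23.0667 - 16) = 187.2667.

187.27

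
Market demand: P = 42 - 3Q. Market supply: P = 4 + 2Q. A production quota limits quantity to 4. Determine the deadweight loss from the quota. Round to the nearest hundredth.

Unrestricted equilibrium: Q* = (42 - 4)/(3 + 2) = 7.6.
At Q = 4 the demand price is 42 - 3(4) = 30 and the supply price is 4 + 2(4) = 12.
Deadweight loss is the triangle between the curves from 4 to 7.6: (1/2)(30 - 12)(7.6 - 4) = 32.4.

32.40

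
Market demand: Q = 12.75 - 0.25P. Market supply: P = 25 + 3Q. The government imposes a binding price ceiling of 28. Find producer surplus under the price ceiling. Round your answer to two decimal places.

1.50

Rewriting demand in inverse form: P = 51 - 4Q.
Free-market equilibrium: 51 - 4Q = 25 + 3Q gives Q* = 3.7143, P* = 36.1429.
At the ceiling price 28, quantity supplied is (28 - 25)/3 = 1; supply is the short side, so Q = 1 trades at P = 28.
PS is the triangle above supply below 28: (1/2)(1)(28 - 25) = 1.5.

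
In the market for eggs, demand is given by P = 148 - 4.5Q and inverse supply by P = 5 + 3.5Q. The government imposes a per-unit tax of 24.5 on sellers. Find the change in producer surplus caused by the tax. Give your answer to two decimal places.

Pre-tax equilibrium: 148 - 4.5Q = 5 + 3.5Q gives Q* = 17.875, P* = 67.5625.
A tax on sellers shifts supply up by 24.5: 148 - 4.5Q = 5 + 3.5Q + 24.5, so Q_t = 14.8125. Buyers pay P_b = 81.3438; sellers receive P_s = P_b - 24.5 = 56.8438.
Producers lose the trapezoid between P_s and P* out to Q_t plus the triangle from Q_t to Q*: change in PS = 383.9678 - 559.1523 = -175.1846.

-175.18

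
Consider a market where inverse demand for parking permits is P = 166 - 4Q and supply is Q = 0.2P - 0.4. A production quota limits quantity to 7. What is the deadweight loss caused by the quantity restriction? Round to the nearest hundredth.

Rewriting supply in inverse form: P = 2 + 5Q.
Without the quota, 166 - 4Q = 2 + 5Q gives Q* = 18.2222.
At Q = 7 the demand price is 166 - 4(7) = 138 and the supply price is 2 + 5(7) = 37.
Deadweight loss is the triangle between the curves from 7 to 18.2222: (1/2)(138 - 37)(18.2222 - 7) = 566.7222.

566.72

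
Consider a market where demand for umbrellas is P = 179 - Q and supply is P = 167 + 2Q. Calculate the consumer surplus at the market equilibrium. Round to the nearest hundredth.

8.00

Equilibrium: 179 - Q = 167 + 2Q, so Q* = 4 and P* = 175.
The demand choke price is 179, so CS = (1/2)(Q*)(179 - P*) = (1/2)(4)(4) = 8.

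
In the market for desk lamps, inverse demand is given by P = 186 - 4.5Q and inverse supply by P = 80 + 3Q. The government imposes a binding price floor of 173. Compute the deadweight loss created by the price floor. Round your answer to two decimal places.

Without the control, 186 - 4.5Q = 80 + 3Q so Q* = 14.1333 and P* = 122.4.
At P = 173, buyers demand (186 - 173)/4.5 = 2.8889 while sellers would supply more, so the quantity traded is 2.8889 at price 173.
The lost-trades triangle has base Q* - 2.8889 = 11.2444 and height equal to the gap between the curves at Q = 2.8889, which is 173 - 88.6667 = 84.3333. DWL = (1/2)(11.2444)(84.3333) = 474.1407.

474.14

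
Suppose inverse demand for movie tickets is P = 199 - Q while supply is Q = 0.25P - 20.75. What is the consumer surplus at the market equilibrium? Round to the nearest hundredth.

Rewriting supply in inverse form: P = 83 + 4Q.
Set 199 - Q = 83 + 4Q, which gives 116 = 5Q, so Q* = 23.2 and P* = 199 - (23.2) = 175.8.
The demand choke price is 199, so CS = (1/2)(Q*)(199 - P*) = (1/2)(23.2)(23.2) = 269.12.

269.12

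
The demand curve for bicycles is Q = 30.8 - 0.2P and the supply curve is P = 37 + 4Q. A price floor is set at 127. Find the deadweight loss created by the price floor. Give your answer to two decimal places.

259.92

Rewriting demand in inverse form: P = 154 - 5Q.
Free-market equilibrium: 154 - 5Q = 37 + 4Q gives Q* = 13, P* = 89.
At the floor price 127, quantity demanded is (154 - 127)/5 = 5.4; demand is the short side, so Q = 5.4 trades at P = 127.
The lost-trades triangle has base Q* - 5.4 = 7.6 and height equal to the gap between the curves at Q = 5.4, which is 127 - 58.6 = 68.4. DWL = (1/2)(7.6)(68.4) = 259.92.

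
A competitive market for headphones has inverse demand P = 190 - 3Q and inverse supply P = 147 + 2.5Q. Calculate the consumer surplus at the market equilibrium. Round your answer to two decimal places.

91.69

Set 190 - 3Q = 147 + 2.5Q, which gives 43 = 5.5Q, so Q* = 7.8182 and P* = 190 - 3(7.8182) = 166.5455.
Consumer surplus is the triangle under demand above P*: (1/2)(7.8182)(190 - 166.5455) = (1/2)(7.8182)(23.4545) = 91.686.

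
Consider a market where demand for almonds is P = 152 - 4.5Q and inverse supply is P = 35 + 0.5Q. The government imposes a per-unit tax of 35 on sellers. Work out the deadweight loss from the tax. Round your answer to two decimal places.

122.50

Pre-tax equilibrium: 152 - 4.5Q = 35 + 0.5Q gives Q* = 23.4, P* = 46.7.
A tax on sellers shifts supply up by 35: 152 - 4.5Q = 35 + 0.5Q + 35, so Q_t = 16.4. Buyers pay P_b = 78.2; sellers receive P_s = P_b - 35 = 43.2.
The welfare triangle lost has base Q* - Q_t = 7 and height t = 35, so DWL = (1/2)(7)(35) = 122.5.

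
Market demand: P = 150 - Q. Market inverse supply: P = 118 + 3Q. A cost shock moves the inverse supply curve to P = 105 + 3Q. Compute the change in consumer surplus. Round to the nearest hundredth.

31.28

Initial equilibrium: Q_0 = 8, P_0 = 142; CS_0 = (1/2)(8)(8) = 32, PS_0 = (1/2)(8)(24) = 96.
New equilibrium: 150 - Q = 105 + 3Q gives Q_1 = 11.25, P_1 = 138.75; CS_1 = 63.2812, PS_1 = 189.8438.
Change in consumer surplus = 63.2812 - 32 = 31.2812.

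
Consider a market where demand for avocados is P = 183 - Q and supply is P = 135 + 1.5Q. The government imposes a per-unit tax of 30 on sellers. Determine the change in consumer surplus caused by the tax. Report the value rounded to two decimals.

-158.40

Without the tax, 183 - Q = 135 + 1.5Q so Q* = 19.2 and P* = 163.8.
With the tax, sellers need 30 more per unit: 183 - Q = 135 + 1.5Q + 30, so Q_t = 7.2. Buyers pay P_b = 175.8; sellers receive P_s = P_b - 30 = 145.8.
Consumers lose the trapezoid between P* and P_b out to Q_t plus the triangle from Q_t to Q*: change in CS = 25.92 - 184.32 = -158.4.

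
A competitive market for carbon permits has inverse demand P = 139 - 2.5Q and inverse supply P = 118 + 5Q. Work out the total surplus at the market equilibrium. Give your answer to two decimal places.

29.40

Equilibrium: 139 - 2.5Q = 118 + 5Q, so Q* = 2.8 and P* = 132.
CS = (1/2)(2.8)(7) = 9.8 and PS = (1/2)(2.8)(14) = 19.6, so total surplus = 29.4.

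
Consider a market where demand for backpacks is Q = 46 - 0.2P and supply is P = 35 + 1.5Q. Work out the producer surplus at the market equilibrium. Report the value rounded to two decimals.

675.00

Rewriting demand in inverse form: P = 230 - 5Q.
Set 230 - 5Q = 35 + 1.5Q, which gives 195 = 6.5Q, so Q* = 30 and P* = 230 - 5(30) = 80.
The supply curve's price intercept is 35, so PS = (1/2)(Q*)(P* - 35) = (1/2)(30)(45) = 675.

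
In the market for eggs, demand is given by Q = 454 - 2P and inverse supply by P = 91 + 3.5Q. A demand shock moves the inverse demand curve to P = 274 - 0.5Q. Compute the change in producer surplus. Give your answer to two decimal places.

Rewriting demand in inverse form: P = 227 - 0.5Q.
Initial equilibrium: Q_0 = 34, P_0 = 210; CS_0 = (1/2)(34)(17) = 289, PS_0 = (1/2)(34)(119) = 2023.
New equilibrium: 274 - 0.5Q = 91 + 3.5Q gives Q_1 = 45.75, P_1 = 251.125; CS_1 = 523.2656, PS_1 = 3662.8594.
Change in producer surplus = 3662.8594 - 2023 = 1639.8594.

1639.86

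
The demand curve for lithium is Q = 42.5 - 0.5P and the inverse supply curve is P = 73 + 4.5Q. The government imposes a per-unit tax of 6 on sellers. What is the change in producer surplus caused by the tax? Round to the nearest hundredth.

-5.75

Rewriting demand in inverse form: P = 85 - 2Q.
Pre-tax equilibrium: 85 - 2Q = 73 + 4.5Q gives Q* = 1.8462, P* = 81.3077.
A tax on sellers shifts supply up by 6: 85 - 2Q = 73 + 4.5Q + 6, so Q_t = 0.9231. Buyers pay P_b = 83.1538; sellers receive P_s = P_b - 6 = 77.1538.
PS falls from (1/2)(1.8462)(8.3077) = 7.6686 to (1/2)(0.9231)(4.1538) = 1.9172, a change of -5.7515.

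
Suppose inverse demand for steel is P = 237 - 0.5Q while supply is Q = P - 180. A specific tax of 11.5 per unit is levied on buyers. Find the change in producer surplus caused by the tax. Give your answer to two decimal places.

-261.94

Rewriting supply in inverse form: P = 180 + Q.
Without the tax, 237 - 0.5Q = 180 + Q so Q* = 38 and P* = 218.
A tax on buyers shifts demand down by 11.5: (237 - 11.5) - 0.5Q = 180 + Q, so Q_t = 30.3333. Buyers pay P_b = 221.8333; sellers receive P_s = P_b - 11.5 = 210.3333.
Producers lose the trapezoid between P_s and P* out to Q_t plus the triangle from Q_t to Q*: change in PS = 460.0556 - 722 = -261.9444.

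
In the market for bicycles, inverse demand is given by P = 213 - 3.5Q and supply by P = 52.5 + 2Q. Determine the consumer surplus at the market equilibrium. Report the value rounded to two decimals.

1490.26

Setting demand equal to supply, 160.5 = 5.5Q, so Q* = 29.1818 and P* = 110.8636.
The demand choke price is 213, so CS = (1/2)(Q*)(213 - P*) = (1/2)(29.1818)(102.1364) = 1490.2624.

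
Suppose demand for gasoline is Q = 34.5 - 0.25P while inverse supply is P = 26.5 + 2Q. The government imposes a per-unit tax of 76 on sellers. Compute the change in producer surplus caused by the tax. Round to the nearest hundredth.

-310.33

Rewriting demand in inverse form: P = 138 - 4Q.
Pre-tax equilibrium: 138 - 4Q = 26.5 + 2Q gives Q* = 18.5833, P* = 63.6667.
A tax on sellers shifts supply up by 76: 138 - 4Q = 26.5 + 2Q + 76, so Q_t = 5.9167. Buyers pay P_b = 114.3333; sellers receive P_s = P_b - 76 = 38.3333.
Producers lose the trapezoid between P_s and P* out to Q_t plus the triangle from Q_t to Q*: change in PS = 35.0069 - 345.3403 = -310.3333.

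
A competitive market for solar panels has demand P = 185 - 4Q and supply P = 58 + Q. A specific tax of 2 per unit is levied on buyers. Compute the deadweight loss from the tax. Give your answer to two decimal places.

Pre-tax equilibrium: 185 - 4Q = 58 + Q gives Q* = 25.4, P* = 83.4.
A tax on buyers shifts demand down by 2: (185 - 2) - 4Q = 58 + Q, so Q_t = 25. Buyers pay P_b = 85; sellers receive P_s = P_b - 2 = 83.
The welfare triangle lost has base Q* - Q_t = 0.4 and height t = 2, so DWL = (1/2)(0.4)(2) = 0.4.

0.40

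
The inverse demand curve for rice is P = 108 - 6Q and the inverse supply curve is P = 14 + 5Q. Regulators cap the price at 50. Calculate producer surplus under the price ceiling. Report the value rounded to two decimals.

Free-market equilibrium: 108 - 6Q = 14 + 5Q gives Q* = 8.5455, P* = 56.7273.
At the ceiling price 50, quantity supplied is (50 - 14)/5 = 7.2; supply is the short side, so Q = 7.2 trades at P = 50.
PS is the triangle above supply below 50: (1/2)(7.2)(50 - 14) = 129.6.

129.60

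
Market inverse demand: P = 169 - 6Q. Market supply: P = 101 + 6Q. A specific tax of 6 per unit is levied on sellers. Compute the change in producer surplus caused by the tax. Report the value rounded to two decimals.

Without the tax, 169 - 6Q = 101 + 6Q so Q* = 5.6667 and P* = 135.
A tax on sellers shifts supply up by 6: 169 - 6Q = 101 + 6Q + 6, so Q_t = 5.1667. Buyers pay P_b = 138; sellers receive P_s = P_b - 6 = 132.
Producers lose the trapezoid between P_s and P* out to Q_t plus the triangle from Q_t to Q*: change in PS = 80.0833 - 96.3333 = -16.25.

-16.25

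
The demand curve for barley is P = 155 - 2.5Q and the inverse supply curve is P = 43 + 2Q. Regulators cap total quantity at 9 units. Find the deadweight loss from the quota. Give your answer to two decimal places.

568.03

Unrestricted equilibrium: Q* = (155 - 43)/(2.5 + 2) = 24.8889.
At Q = 9 the demand price is 155 - 2.5(9) = 132.5 and the supply price is 43 + 2(9) = 61.
DWL = (1/2)(gap between curves at 9) x (Q* - 9) = (1/2)(71.5)(15.8889) = 568.0278.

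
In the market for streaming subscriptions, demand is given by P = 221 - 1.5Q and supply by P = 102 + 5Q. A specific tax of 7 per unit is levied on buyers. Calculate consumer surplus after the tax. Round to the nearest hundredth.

Without the tax, 221 - 1.5Q = 102 + 5Q so Q* = 18.3077 and P* = 193.5385.
With the tax, buyers' net willingness to pay falls by 7: (221 - 7) - 1.5Q = 102 + 5Q, so Q_t = 17.2308. Buyers pay P_b = 195.1538; sellers receive P_s = P_b - 7 = 188.1538.
Consumer surplus is the triangle under demand above P_b: (1/2)(17.2308)(221 - 195.1538) = 222.6746.

222.67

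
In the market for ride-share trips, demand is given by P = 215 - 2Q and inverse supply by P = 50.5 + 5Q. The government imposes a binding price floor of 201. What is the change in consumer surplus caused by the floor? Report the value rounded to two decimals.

-503.25

Without the control, 215 - 2Q = 50.5 + 5Q so Q* = 23.5 and P* = 168.
At the floor price 201, quantity demanded is (215 - 201)/2 = 7; demand is the short side, so Q = 7 trades at P = 201.
CS goes from (1/2)(23.5)(47) = 552.25 to 49 (computed as (215 - 201)(7) - (1/2)(2)(7)^2), a change of -503.25.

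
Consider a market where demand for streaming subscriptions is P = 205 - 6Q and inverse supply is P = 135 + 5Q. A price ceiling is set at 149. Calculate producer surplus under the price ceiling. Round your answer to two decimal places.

19.60

Without the control, 205 - 6Q = 135 + 5Q so Q* = 6.3636 and P* = 166.8182.
At the ceiling price 149, quantity supplied is (149 - 135)/5 = 2.8; supply is the short side, so Q = 2.8 trades at P = 149.
PS is the triangle above supply below 149: (1/2)(2.8)(149 - 135) = 19.6.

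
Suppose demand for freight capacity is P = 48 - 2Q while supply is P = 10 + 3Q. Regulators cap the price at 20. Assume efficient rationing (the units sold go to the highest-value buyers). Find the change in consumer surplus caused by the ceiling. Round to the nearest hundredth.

Free-market equilibrium: 48 - 2Q = 10 + 3Q gives Q* = 7.6, P* = 32.8.
At P = 20, sellers supply (20 - 10)/3 = 3.3333 while buyers want more, so the quantity traded is 3.3333 at price 20.
CS goes from (1/2)(7.6)(15.2) = 57.76 to 82.2222 (computed as (48 - 20)(3.3333) - (1/2)(2)(3.3333)^2), a change of 24.4622.

24.46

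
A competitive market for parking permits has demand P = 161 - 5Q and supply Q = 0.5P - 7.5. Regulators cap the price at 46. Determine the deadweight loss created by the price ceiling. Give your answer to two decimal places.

Rewriting supply in inverse form: P = 15 + 2Q.
Without the control, 161 - 5Q = 15 + 2Q so Q* = 20.8571 and P* = 56.7143.
At P = 46, sellers supply (46 - 15)/2 = 15.5 while buyers want more, so the quantity traded is 15.5 at price 46.
The lost-trades triangle has base Q* - 15.5 = 5.3571 and height equal to the gap between the curves at Q = 15.5, which is 83.5 - 46 = 37.5. DWL = (1/2)(5.3571)(37.5) = 100.4464.

100.45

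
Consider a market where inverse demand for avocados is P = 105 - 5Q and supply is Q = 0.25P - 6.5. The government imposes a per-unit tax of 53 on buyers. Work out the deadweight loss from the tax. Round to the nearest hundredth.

156.06

Rewriting supply in inverse form: P = 26 + 4Q.
Without the tax, 105 - 5Q = 26 + 4Q so Q* = 8.7778 and P* = 61.1111.
A tax on buyers shifts demand down by 53: (105 - 53) - 5Q = 26 + 4Q, so Q_t = 2.8889. Buyers pay P_b = 90.5556; sellers receive P_s = P_b - 53 = 37.5556.
Deadweight loss is the triangle between the curves from Q_t to Q*: (1/2)(8.7778 - 2.8889)(53) = 156.0556.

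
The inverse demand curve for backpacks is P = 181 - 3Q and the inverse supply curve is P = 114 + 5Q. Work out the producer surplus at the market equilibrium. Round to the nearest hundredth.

Setting demand equal to supply, 67 = 8Q, so Q* = 8.375 and P* = 155.875.
Producer surplus is the triangle above supply below P*: (1/2)(8.375)(155.875 - 114) = (1/2)(8.375)(41.875) = 175.3516.

175.35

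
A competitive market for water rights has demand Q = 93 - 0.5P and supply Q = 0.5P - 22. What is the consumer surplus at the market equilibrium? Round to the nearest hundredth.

Rewriting demand in inverse form: P = 186 - 2Q.
Rewriting supply in inverse form: P = 44 + 2Q.
Equilibrium: 186 - 2Q = 44 + 2Q, so Q* = 35.5 and P* = 115.
The demand choke price is 186, so CS = (1/2)(Q*)(186 - P*) = (1/2)(35.5)(71) = 1260.25.

1260.25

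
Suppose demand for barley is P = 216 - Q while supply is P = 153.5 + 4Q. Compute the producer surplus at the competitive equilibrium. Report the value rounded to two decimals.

312.50

Set 216 - Q = 153.5 + 4Q, which gives 62.5 = 5Q, so Q* = 12.5 and P* = 216 - (12.5) = 203.5.
Producer surplus is the triangle above supply below P*: (1/2)(12.5)(203.5 - 153.5) = (1/2)(12.5)(50) = 312.5.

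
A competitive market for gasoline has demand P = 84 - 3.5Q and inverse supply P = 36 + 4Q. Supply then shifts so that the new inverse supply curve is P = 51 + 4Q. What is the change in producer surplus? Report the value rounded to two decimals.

Initial equilibrium: Q_0 = 6.4, P_0 = 61.6; CS_0 = (1/2)(6.4)(22.4) = 71.68, PS_0 = (1/2)(6.4)(25.6) = 81.92.
New equilibrium: 84 - 3.5Q = 51 + 4Q gives Q_1 = 4.4, P_1 = 68.6; CS_1 = 33.88, PS_1 = 38.72.
Change in producer surplus = 38.72 - 81.92 = -43.2.

-43.20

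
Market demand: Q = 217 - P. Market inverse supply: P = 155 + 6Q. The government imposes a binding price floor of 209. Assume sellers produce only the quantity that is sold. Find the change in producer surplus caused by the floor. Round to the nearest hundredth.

4.65

Rewriting demand in inverse form: P = 217 - Q.
Without the control, 217 - Q = 155 + 6Q so Q* = 8.8571 and P* = 208.1429.
At the floor price 209, quantity demanded is (217 - 209)/1 = 8; demand is the short side, so Q = 8 trades at P = 209.
PS goes from (1/2)(8.8571)(53.1429) = 235.3469 to 240 (computed as (209 - 155)(8) - (1/2)(6)(8)^2), a change of 4.6531.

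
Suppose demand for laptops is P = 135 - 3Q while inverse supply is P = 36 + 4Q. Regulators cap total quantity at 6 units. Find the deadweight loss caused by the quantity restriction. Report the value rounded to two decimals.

Unrestricted equilibrium: Q* = (135 - 36)/(3 + 4) = 14.1429.
At Q = 6 the demand price is 135 - 3(6) = 117 and the supply price is 36 + 4(6) = 60.
DWL = (1/2)(gap between curves at 6) x (Q* - 6) = (1/2)(57)(8.1429) = 232.0714.

232.07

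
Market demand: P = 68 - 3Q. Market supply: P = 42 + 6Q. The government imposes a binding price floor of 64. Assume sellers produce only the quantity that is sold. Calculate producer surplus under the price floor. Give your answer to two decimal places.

24.00

Without the control, 68 - 3Q = 42 + 6Q so Q* = 2.8889 and P* = 59.3333.
At P = 64, buyers demand (68 - 64)/3 = 1.3333 while sellers would supply more, so the quantity traded is 1.3333 at price 64.
The supply price at Q = 1.3333 is 50. PS is the trapezoid between 64 and supply over [0, 1.3333]: (1/2)[(64 - 42) + (64 - 50)](1.3333) = 24.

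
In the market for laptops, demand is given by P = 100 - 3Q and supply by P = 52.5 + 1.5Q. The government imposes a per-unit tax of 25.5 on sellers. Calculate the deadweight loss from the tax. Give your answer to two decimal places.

72.25

Without the tax, 100 - 3Q = 52.5 + 1.5Q so Q* = 10.5556 and P* = 68.3333.
With the tax, sellers need 25.5 more per unit: 100 - 3Q = 52.5 + 1.5Q + 25.5, so Q_t = 4.8889. Buyers pay P_b = 85.3333; sellers receive P_s = P_b - 25.5 = 59.8333.
Deadweight loss is the triangle between the curves from Q_t to Q*: (1/2)(10.5556 - 4.8889)(25.5) = 72.25.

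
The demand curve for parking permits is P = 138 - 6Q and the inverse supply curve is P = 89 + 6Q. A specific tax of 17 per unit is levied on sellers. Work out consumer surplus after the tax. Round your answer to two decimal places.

21.33

Pre-tax equilibrium: 138 - 6Q = 89 + 6Q gives Q* = 4.0833, P* = 113.5.
A tax on sellers shifts supply up by 17: 138 - 6Q = 89 + 6Q + 17, so Q_t = 2.6667. Buyers pay P_b = 122; sellers receive P_s = P_b - 17 = 105.
Consumer surplus is the triangle under demand above P_b: (1/2)(2.6667)(138 - 122) = 21.3333.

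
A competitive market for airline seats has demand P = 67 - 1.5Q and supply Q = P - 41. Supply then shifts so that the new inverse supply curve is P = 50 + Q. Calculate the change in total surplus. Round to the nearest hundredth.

-77.40

Rewriting supply in inverse form: P = 41 + Q.
Initial equilibrium: Q_0 = 10.4, P_0 = 51.4; CS_0 = (1/2)(10.4)(15.6) = 81.12, PS_0 = (1/2)(10.4)(10.4) = 54.08.
New equilibrium: 67 - 1.5Q = 50 + Q gives Q_1 = 6.8, P_1 = 56.8; CS_1 = 34.68, PS_1 = 23.12.
Change in total surplus = (34.68 + 23.12) - (81.12 + 54.08) = -77.4.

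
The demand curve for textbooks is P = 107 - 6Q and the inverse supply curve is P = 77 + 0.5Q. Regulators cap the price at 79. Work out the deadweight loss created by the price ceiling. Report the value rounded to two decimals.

1.23

Without the control, 107 - 6Q = 77 + 0.5Q so Q* = 4.6154 and P* = 79.3077.
At P = 79, sellers supply (79 - 77)/0.5 = 4 while buyers want more, so the quantity traded is 4 at price 79.
The lost-trades triangle has base Q* - 4 = 0.6154 and height equal to the gap between the curves at Q = 4, which is 83 - 79 = 4. DWL = (1/2)(0.6154)(4) = 1.2308.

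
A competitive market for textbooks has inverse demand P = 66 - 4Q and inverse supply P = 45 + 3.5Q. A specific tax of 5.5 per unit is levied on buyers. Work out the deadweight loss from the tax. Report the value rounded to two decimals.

2.02

Pre-tax equilibrium: 66 - 4Q = 45 + 3.5Q gives Q* = 2.8, P* = 54.8.
With the tax, buyers' net willingness to pay falls by 5.5: (66 - 5.5) - 4Q = 45 + 3.5Q, so Q_t = 2.0667. Buyers pay P_b = 57.7333; sellers receive P_s = P_b - 5.5 = 52.2333.
The welfare triangle lost has base Q* - Q_t = 0.7333 and height t = 5.5, so DWL = (1/2)(0.7333)(5.5) = 2.0167.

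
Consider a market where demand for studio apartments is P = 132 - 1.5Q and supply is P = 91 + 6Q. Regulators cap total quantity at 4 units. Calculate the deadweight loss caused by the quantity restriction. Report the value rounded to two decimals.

8.07

Without the quota, 132 - 1.5Q = 91 + 6Q gives Q* = 5.4667.
At Q = 4 the demand price is 132 - 1.5(4) = 126 and the supply price is 91 + 6(4) = 115.
DWL = (1/2)(gap between curves at 4) x (Q* - 4) = (1/2)(11)(1.4667) = 8.0667.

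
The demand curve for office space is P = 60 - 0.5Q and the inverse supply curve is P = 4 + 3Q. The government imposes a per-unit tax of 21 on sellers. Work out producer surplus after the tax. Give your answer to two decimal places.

Without the tax, 60 - 0.5Q = 4 + 3Q so Q* = 16 and P* = 52.
With the tax, sellers need 21 more per unit: 60 - 0.5Q = 4 + 3Q + 21, so Q_t = 10. Buyers pay P_b = 55; sellers receive P_s = P_b - 21 = 34.
PS = (1/2)(Q_t)(P_s - 4) = (1/2)(10)(30) = 150.

150.00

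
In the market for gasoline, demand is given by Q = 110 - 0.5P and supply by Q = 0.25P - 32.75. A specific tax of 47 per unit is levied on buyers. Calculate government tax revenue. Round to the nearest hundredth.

Rewriting demand in inverse form: P = 220 - 2Q.
Rewriting supply in inverse form: P = 131 + 4Q.
Pre-tax equilibrium: 220 - 2Q = 131 + 4Q gives Q* = 14.8333, P* = 190.3333.
With the tax, buyers' net willingness to pay falls by 47: (220 - 47) - 2Q = 131 + 4Q, so Q_t = 7. Buyers pay P_b = 206; sellers receive P_s = P_b - 47 = 159.
Revenue is the tax times quantity traded: 47 x 7 = 329.

329.00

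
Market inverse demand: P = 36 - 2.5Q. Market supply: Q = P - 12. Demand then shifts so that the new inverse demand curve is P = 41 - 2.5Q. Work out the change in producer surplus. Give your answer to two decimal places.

10.82

Rewriting supply in inverse form: P = 12 + Q.
Initial equilibrium: Q_0 = 6.8571, P_0 = 18.8571; CS_0 = (1/2)(6.8571)(17.1429) = 58.7755, PS_0 = (1/2)(6.8571)(6.8571) = 23.5102.
New equilibrium: 41 - 2.5Q = 12 + Q gives Q_1 = 8.2857, P_1 = 20.2857; CS_1 = 85.8163, PS_1 = 34.3265.
Change in producer surplus = 34.3265 - 23.5102 = 10.8163.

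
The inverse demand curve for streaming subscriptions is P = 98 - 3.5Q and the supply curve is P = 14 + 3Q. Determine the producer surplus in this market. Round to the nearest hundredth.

250.51

Set 98 - 3.5Q = 14 + 3Q, which gives 84 = 6.5Q, so Q* = 12.9231 and P* = 98 - 3.5(12.9231) = 52.7692.
Producer surplus is the triangle above supply below P*: (1/2)(12.9231)(52.7692 - 14) = (1/2)(12.9231)(38.7692) = 250.5089.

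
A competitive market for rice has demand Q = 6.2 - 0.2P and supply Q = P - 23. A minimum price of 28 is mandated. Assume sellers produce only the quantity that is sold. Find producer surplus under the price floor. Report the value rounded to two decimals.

Rewriting demand in inverse form: P = 31 - 5Q.
Rewriting supply in inverse form: P = 23 + Q.
Without the control, 31 - 5Q = 23 + Q so Q* = 1.3333 and P* = 24.3333.
At P = 28, buyers demand (31 - 28)/5 = 0.6 while sellers would supply more, so the quantity traded is 0.6 at price 28.
The supply price at Q = 0.6 is 23.6. PS is the trapezoid between 28 and supply over [0, 0.6]: (1/2)[(28 - 23) + (28 - 23.6)](0.6) = 2.82.

2.82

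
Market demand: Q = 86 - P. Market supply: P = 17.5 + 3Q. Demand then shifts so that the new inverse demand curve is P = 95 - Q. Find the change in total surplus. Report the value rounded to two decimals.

Rewriting demand in inverse form: P = 86 - Q.
Initial equilibrium: Q_0 = 17.125, P_0 = 68.875; CS_0 = (1/2)(17.125)(17.125) = 146.6328, PS_0 = (1/2)(17.125)(51.375) = 439.8984.
New equilibrium: 95 - Q = 17.5 + 3Q gives Q_1 = 19.375, P_1 = 75.625; CS_1 = 187.6953, PS_1 = 563.0859.
Change in total surplus = (187.6953 + 563.0859) - (146.6328 + 439.8984) = 164.25.

164.25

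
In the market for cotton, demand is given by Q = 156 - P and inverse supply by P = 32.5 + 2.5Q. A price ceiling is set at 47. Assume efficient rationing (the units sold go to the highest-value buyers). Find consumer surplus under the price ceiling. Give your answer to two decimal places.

615.38

Rewriting demand in inverse form: P = 156 - Q.
Without the control, 156 - Q = 32.5 + 2.5Q so Q* = 35.2857 and P* = 120.7143.
At the ceiling price 47, quantity supplied is (47 - 32.5)/2.5 = 5.8; supply is the short side, so Q = 5.8 trades at P = 47.
The demand price at Q = 5.8 is 150.2. CS is the trapezoid between demand and 47 over [0, 5.8]: (1/2)[(156 - 47) + (150.2 - 47)](5.8) = 615.38.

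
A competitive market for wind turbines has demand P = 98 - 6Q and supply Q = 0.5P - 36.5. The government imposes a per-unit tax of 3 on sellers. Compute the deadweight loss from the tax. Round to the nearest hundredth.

Rewriting supply in inverse form: P = 73 + 2Q.
Pre-tax equilibrium: 98 - 6Q = 73 + 2Q gives Q* = 3.125, P* = 79.25.
A tax on sellers shifts supply up by 3: 98 - 6Q = 73 + 2Q + 3, so Q_t = 2.75. Buyers pay P_b = 81.5; sellers receive P_s = P_b - 3 = 78.5.
The welfare triangle lost has base Q* - Q_t = 0.375 and height t = 3, so DWL = (1/2)(0.375)(3) = 0.5625.

0.56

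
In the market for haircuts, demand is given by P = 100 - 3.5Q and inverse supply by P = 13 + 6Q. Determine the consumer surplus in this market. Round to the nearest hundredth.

Equilibrium: 100 - 3.5Q = 13 + 6Q, so Q* = 9.1579 and P* = 67.9474.
Consumer surplus is the triangle under demand above P*: (1/2)(9.1579)(100 - 67.9474) = (1/2)(9.1579)(32.0526) = 146.7673.

146.77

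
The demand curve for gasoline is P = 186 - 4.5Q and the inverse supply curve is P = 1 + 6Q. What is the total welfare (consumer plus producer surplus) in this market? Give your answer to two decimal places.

1629.76

Setting demand equal to supply, 185 = 10.5Q, so Q* = 17.619 and P* = 106.7143.
Total surplus is the full triangle between the curves from 0 to Q*: (1/2)(17.619)(186 - 1) = 1629.7619.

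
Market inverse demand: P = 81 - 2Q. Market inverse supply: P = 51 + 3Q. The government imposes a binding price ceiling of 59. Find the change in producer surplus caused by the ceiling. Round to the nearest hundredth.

-43.33

Free-market equilibrium: 81 - 2Q = 51 + 3Q gives Q* = 6, P* = 69.
At P = 59, sellers supply (59 - 51)/3 = 2.6667 while buyers want more, so the quantity traded is 2.6667 at price 59.
PS goes from (1/2)(6)(18) = 54 to 10.6667 (computed as (59 - 51)(2.6667) - (1/2)(3)(2.6667)^2), a change of -43.3333.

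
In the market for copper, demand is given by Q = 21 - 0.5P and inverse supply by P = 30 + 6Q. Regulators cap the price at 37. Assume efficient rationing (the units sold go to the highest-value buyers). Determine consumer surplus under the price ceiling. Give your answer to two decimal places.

4.47

Rewriting demand in inverse form: P = 42 - 2Q.
Free-market equilibrium: 42 - 2Q = 30 + 6Q gives Q* = 1.5, P* = 39.
At P = 37, sellers supply (37 - 30)/6 = 1.1667 while buyers want more, so the quantity traded is 1.1667 at price 37.
The demand price at Q = 1.1667 is 39.6667. CS is the trapezoid between demand and 37 over [0, 1.1667]: (1/2)[(42 - 37) + (39.6667 - 37)](1.1667) = 4.4722.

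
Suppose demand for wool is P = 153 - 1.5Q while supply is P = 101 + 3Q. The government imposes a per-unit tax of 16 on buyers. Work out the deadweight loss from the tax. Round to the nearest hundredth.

Without the tax, 153 - 1.5Q = 101 + 3Q so Q* = 11.5556 and P* = 135.6667.
With the tax, buyers' net willingness to pay falls by 16: (153 - 16) - 1.5Q = 101 + 3Q, so Q_t = 8. Buyers pay P_b = 141; sellers receive P_s = P_b - 16 = 125.
Deadweight loss is the triangle between the curves from Q_t to Q*: (1/2)(11.5556 - 8)(16) = 28.4444.

28.44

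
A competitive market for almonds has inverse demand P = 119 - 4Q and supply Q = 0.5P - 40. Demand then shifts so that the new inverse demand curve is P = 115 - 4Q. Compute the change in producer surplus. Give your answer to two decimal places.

Rewriting supply in inverse form: P = 80 + 2Q.
Initial equilibrium: Q_0 = 6.5, P_0 = 93; CS_0 = (1/2)(6.5)(26) = 84.5, PS_0 = (1/2)(6.5)(13) = 42.25.
New equilibrium: 115 - 4Q = 80 + 2Q gives Q_1 = 5.8333, P_1 = 91.6667; CS_1 = 68.0556, PS_1 = 34.0278.
Change in producer surplus = 34.0278 - 42.25 = -8.2222.

-8.22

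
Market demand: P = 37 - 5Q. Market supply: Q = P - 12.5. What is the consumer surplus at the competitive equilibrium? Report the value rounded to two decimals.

Rewriting supply in inverse form: P = 12.5 + Q.
Set 37 - 5Q = 12.5 + Q, which gives 24.5 = 6Q, so Q* = 4.0833 and P* = 37 - 5(4.0833) = 16.5833.
The demand choke price is 37, so CS = (1/2)(Q*)(37 - P*) = (1/2)(4.0833)(20.4167) = 41.684.

41.68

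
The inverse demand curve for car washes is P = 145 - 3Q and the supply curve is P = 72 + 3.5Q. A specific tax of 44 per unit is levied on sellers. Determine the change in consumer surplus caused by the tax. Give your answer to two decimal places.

Pre-tax equilibrium: 145 - 3Q = 72 + 3.5Q gives Q* = 11.2308, P* = 111.3077.
With the tax, sellers need 44 more per unit: 145 - 3Q = 72 + 3.5Q + 44, so Q_t = 4.4615. Buyers pay P_b = 131.6154; sellers receive P_s = P_b - 44 = 87.6154.
Consumers lose the trapezoid between P* and P_b out to Q_t plus the triangle from Q_t to Q*: change in CS = 29.858 - 189.1953 = -159.3373.

-159.34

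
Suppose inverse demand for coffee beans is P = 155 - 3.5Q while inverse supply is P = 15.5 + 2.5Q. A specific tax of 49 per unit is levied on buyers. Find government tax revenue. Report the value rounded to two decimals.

Pre-tax equilibrium: 155 - 3.5Q = 15.5 + 2.5Q gives Q* = 23.25, P* = 73.625.
With the tax, buyers' net willingness to pay falls by 49: (155 - 49) - 3.5Q = 15.5 + 2.5Q, so Q_t = 15.0833. Buyers pay P_b = 102.2083; sellers receive P_s = P_b - 49 = 53.2083.
Tax revenue = t x Q_t = 49 x 15.0833 = 739.0833.

739.08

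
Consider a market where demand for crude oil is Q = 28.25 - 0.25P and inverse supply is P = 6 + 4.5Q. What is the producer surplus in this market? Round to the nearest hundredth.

356.54

Rewriting demand in inverse form: P = 113 - 4Q.
Equilibrium: 113 - 4Q = 6 + 4.5Q, so Q* = 12.5882 and P* = 62.6471.
Producer surplus is the triangle above supply below P*: (1/2)(12.5882)(62.6471 - 6) = (1/2)(12.5882)(56.6471) = 356.5433.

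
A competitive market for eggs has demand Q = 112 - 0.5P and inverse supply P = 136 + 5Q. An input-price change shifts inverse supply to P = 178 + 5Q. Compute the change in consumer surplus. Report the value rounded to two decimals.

Rewriting demand in inverse form: P = 224 - 2Q.
Initial equilibrium: Q_0 = 12.5714, P_0 = 198.8571; CS_0 = (1/2)(12.5714)(25.1429) = 158.0408, PS_0 = (1/2)(12.5714)(62.8571) = 395.102.
New equilibrium: 224 - 2Q = 178 + 5Q gives Q_1 = 6.5714, P_1 = 210.8571; CS_1 = 43.1837, PS_1 = 107.9592.
Change in consumer surplus = 43.1837 - 158.0408 = -114.8571.

-114.86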